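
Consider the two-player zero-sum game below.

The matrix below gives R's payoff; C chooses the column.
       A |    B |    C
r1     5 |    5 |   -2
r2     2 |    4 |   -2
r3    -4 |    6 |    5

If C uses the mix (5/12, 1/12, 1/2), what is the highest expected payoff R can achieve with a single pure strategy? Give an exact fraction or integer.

3/2

r1: (5)·(5/12) + (5)·(1/12) + (-2)·(1/2) = 3/2.
r2: (2)·(5/12) + (4)·(1/12) + (-2)·(1/2) = 1/6.
r3: (-4)·(5/12) + (6)·(1/12) + (5)·(1/2) = 4/3.
The best pure response is r1 with expected payoff 3/2.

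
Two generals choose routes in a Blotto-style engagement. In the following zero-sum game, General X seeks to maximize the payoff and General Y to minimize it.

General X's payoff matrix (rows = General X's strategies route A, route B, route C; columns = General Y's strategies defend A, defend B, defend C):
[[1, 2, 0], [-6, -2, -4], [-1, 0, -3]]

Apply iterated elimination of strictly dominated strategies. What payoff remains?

0

Column defend B is strictly dominated by defend A for General Y (1<2, -6<-2, -1<0); eliminate defend B.
Row route C is strictly dominated by row route A (1>-1, 0>-3); eliminate route C.
Row route B is strictly dominated by row route A (1>-6, 0>-4); eliminate route B.
Column defend A is strictly dominated by defend C for General Y (0<1); eliminate defend A.
Only (route A, defend C) remains, with payoff 0.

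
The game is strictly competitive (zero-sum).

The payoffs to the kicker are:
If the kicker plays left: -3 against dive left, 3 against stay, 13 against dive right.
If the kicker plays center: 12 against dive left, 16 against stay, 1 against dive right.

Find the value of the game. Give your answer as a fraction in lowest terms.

53/9

Column stay is strictly dominated by dive left for the goalkeeper (it gives the kicker more in every row).
The remaining 2×2 game on (left, center) × (dive left, dive right) has no saddle point. Let the kicker play left with probability p; indifference gives −3p + 12(1−p) = 13p + (1−p), so p = 11/27.
Similarly the goalkeeper's optimal q on dive left is 4/9, and the value is -3·(4/9) + (13)·(5/9) = 53/9.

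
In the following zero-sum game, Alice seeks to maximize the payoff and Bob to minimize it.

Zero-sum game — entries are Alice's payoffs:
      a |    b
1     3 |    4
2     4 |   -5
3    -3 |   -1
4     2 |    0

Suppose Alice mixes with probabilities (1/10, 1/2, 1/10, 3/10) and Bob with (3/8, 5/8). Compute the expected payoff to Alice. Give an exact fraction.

Against (3/8, 5/8), each row's expected payoff is 1: 29/8; 2: -13/8; 3: -7/4; 4: 3/4.
Taking the (1/10, 1/2, 1/10, 3/10)-weighted average: (1/10)·(29/8) + (1/2)·(-13/8) + (1/10)·(-7/4) + (3/10)·(3/4) = -2/5.

-2/5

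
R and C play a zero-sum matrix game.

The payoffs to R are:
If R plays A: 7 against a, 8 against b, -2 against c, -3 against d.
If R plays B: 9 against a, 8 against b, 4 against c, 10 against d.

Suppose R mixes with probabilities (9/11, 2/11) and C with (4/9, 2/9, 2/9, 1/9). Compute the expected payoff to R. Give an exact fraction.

Against (4/9, 2/9, 2/9, 1/9), each row's expected payoff is A: 37/9; B: 70/9.
Taking the (9/11, 2/11)-weighted average: (9/11)·(37/9) + (2/11)·(70/9) = 43/9.

43/9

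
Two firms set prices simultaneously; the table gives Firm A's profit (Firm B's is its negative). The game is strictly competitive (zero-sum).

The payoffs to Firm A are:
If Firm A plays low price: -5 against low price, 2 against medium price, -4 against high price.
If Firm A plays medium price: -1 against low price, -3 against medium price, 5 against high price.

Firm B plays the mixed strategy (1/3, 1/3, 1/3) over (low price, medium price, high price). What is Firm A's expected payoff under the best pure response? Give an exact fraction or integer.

low price: (-5)·(1/3) + (2)·(1/3) + (-4)·(1/3) = -7/3.
medium price: (-1)·(1/3) + (-3)·(1/3) + (5)·(1/3) = 1/3.
The best pure response is medium price with expected payoff 1/3.

1/3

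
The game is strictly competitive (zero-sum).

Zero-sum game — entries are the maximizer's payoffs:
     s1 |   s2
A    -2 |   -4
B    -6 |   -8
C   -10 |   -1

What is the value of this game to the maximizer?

-38/11

Row B is strictly dominated by row A, so the maximizer never plays it.
The remaining 2×2 game on (A, C) × (s1, s2) has no saddle point. Let the maximizer play A with probability p; indifference gives −2p − 10(1−p) = −4p − (1−p), so p = 9/11.
Similarly the minimizer's optimal q on s1 is 3/11, and the value is -2·(3/11) + (-4)·(8/11) = -38/11.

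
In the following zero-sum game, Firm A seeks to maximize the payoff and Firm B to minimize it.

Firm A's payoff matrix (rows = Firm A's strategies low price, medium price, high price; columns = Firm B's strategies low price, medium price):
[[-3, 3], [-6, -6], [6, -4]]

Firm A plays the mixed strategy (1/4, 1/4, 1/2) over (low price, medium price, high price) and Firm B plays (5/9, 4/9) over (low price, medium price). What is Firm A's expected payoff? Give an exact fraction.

Against (5/9, 4/9), each row's expected payoff is low price: -1/3; medium price: -6; high price: 14/9.
Taking the (1/4, 1/4, 1/2)-weighted average: (1/4)·(-1/3) + (1/4)·(-6) + (1/2)·(14/9) = -29/36.

-29/36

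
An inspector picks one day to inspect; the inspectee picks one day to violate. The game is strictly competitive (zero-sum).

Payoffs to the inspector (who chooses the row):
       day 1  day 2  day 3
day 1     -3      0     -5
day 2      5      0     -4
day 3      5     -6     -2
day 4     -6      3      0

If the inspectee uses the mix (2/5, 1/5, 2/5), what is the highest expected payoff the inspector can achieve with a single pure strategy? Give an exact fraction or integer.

2/5

day 1: (-3)·(2/5) + (0)·(1/5) + (-5)·(2/5) = -16/5.
day 2: (5)·(2/5) + (0)·(1/5) + (-4)·(2/5) = 2/5.
day 3: (5)·(2/5) + (-6)·(1/5) + (-2)·(2/5) = 0.
day 4: (-6)·(2/5) + (3)·(1/5) + (0)·(2/5) = -9/5.
The best pure response is day 2 with expected payoff 2/5.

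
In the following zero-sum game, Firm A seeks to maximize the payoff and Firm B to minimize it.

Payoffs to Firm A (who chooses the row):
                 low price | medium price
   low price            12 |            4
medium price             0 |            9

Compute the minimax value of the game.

Row minima are 4 and 0, so Firm A's maximin is 4; column maxima are 12 and 9, so Firm B's minimax is 9. These differ, so the equilibrium is in mixed strategies.
Let Firm A play low price with probability p. Firm B is indifferent when 12p = 4p + 9(1−p), giving p = 9/17.
Let Firm B play low price with probability q. Firm A is indifferent when 12q + 4(1−q) = 9(1−q), giving q = 5/17.
The value is 12·(5/17) + (4)·(12/17) = 108/17.

108/17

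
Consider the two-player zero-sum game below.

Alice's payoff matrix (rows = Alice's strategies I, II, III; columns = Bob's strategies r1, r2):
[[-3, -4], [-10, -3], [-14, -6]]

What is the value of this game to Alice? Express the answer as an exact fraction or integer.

Row III is strictly dominated by row II, so Alice never plays it.
The remaining 2×2 game on (I, II) × (r1, r2) has no saddle point. Let Alice play I with probability p; indifference gives −3p − 10(1−p) = −4p − 3(1−p), so p = 7/8.
Similarly Bob's optimal q on r1 is 1/8, and the value is -3·(1/8) + (-4)·(7/8) = -31/8.

-31/8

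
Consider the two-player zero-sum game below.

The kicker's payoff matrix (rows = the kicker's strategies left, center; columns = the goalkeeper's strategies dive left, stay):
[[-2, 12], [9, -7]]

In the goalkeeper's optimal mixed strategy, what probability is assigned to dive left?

Row minima are -2 and -7, so the kicker's maximin is -2; column maxima are 9 and 12, so the goalkeeper's minimax is 9. These differ, so the equilibrium is in mixed strategies.
Let the goalkeeper play dive left with probability q. The kicker is indifferent when −2q + 12(1−q) = 9q − 7(1−q), giving q = 19/30.

19/30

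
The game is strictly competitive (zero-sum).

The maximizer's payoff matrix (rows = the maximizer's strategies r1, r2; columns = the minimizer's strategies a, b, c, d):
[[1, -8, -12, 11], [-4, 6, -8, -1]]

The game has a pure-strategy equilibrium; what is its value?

-8

Row minima: -12, -8 → the maximizer's maximin is -8.
Column maxima: 1, 6, -8, 11 → the minimizer's minimax is -8.
They coincide at (r2, c), so the value is -8.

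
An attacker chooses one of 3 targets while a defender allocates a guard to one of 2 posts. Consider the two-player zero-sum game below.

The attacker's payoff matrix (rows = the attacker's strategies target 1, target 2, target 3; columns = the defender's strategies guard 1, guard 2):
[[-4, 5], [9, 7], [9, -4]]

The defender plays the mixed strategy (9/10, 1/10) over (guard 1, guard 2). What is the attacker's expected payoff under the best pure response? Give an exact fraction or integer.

44/5

target 1: (-4)·(9/10) + (5)·(1/10) = -31/10.
target 2: (9)·(9/10) + (7)·(1/10) = 44/5.
target 3: (9)·(9/10) + (-4)·(1/10) = 77/10.
The best pure response is target 2 with expected payoff 44/5.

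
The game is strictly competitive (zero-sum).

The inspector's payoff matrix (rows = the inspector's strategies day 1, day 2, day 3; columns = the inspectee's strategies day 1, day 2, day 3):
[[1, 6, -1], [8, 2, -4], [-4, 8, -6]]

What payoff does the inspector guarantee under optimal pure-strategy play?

Row minima: -1, -4, -6 → the inspector's maximin is -1.
Column maxima: 8, 8, -1 → the inspectee's minimax is -1.
They coincide at (day 1, day 3), so the value is -1.

-1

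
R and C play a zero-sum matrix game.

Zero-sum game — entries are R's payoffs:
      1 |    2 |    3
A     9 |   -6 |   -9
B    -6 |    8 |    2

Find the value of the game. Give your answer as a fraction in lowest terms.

Column 2 is strictly dominated by 3 for C (it gives R more in every row).
The remaining 2×2 game on (A, B) × (1, 3) has no saddle point. Let R play A with probability p; indifference gives 9p − 6(1−p) = −9p + 2(1−p), so p = 4/13.
Similarly C's optimal q on 1 is 11/26, and the value is 9·(11/26) + (-9)·(15/26) = -18/13.

-18/13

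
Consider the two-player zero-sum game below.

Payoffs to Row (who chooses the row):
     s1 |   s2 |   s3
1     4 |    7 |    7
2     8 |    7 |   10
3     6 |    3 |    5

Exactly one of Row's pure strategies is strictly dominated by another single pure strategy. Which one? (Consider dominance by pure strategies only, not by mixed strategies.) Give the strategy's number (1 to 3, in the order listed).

Compare 3 with 2: 8 > 6, 7 > 3, 10 > 5.
So 2 strictly dominates 3 for Row; 3 is strictly dominated.

3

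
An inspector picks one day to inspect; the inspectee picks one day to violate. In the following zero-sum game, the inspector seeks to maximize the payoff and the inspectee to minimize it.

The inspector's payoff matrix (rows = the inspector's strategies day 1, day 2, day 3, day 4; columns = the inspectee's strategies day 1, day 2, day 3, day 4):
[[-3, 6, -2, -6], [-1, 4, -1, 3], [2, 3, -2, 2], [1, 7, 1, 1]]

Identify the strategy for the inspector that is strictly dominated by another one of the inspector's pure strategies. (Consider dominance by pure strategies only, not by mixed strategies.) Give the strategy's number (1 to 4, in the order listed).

1

Compare day 1 with day 4: 1 > -3, 7 > 6, 1 > -2, 1 > -6.
So day 4 strictly dominates day 1 for the inspector; day 1 is strictly dominated.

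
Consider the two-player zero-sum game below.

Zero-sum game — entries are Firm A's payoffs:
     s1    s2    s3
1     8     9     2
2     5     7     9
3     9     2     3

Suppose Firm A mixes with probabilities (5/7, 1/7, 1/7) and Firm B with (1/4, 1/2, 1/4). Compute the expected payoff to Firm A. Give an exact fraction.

Against (1/4, 1/2, 1/4), each row's expected payoff is 1: 7; 2: 7; 3: 4.
Taking the (5/7, 1/7, 1/7)-weighted average: (5/7)·(7) + (1/7)·(7) + (1/7)·(4) = 46/7.

46/7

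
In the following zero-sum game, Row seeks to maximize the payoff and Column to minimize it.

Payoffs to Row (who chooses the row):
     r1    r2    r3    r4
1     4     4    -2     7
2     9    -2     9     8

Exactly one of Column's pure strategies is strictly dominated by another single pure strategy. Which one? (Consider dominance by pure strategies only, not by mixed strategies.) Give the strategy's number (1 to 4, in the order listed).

Column prefers columns that give Row less. Compare r4 with r2: 4 < 7, -2 < 8.
So r2 strictly dominates r4 for Column; r4 is strictly dominated.

4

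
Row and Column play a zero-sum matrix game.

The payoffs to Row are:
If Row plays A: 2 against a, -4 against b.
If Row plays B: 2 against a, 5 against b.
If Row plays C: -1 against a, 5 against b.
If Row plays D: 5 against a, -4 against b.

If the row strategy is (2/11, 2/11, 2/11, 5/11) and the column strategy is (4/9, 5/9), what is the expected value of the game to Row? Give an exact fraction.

Against (4/9, 5/9), each row's expected payoff is A: -4/3; B: 11/3; C: 7/3; D: 0.
Taking the (2/11, 2/11, 2/11, 5/11)-weighted average: (2/11)·(-4/3) + (2/11)·(11/3) + (2/11)·(7/3) + (5/11)·(0) = 28/33.

28/33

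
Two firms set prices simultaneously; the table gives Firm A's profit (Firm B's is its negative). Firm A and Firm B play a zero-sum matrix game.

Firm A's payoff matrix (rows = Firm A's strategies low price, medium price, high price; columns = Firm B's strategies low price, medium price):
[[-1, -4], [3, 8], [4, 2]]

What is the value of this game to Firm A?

Row low price is strictly dominated by row high price, so Firm A never plays it.
The remaining 2×2 game on (medium price, high price) × (low price, medium price) has no saddle point. Let Firm A play medium price with probability p; indifference gives 3p + 4(1−p) = 8p + 2(1−p), so p = 2/7.
Similarly Firm B's optimal q on low price is 6/7, and the value is 3·(6/7) + (8)·(1/7) = 26/7.

26/7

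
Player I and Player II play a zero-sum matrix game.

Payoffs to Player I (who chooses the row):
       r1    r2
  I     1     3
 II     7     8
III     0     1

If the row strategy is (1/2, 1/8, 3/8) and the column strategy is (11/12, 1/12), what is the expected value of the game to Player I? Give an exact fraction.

Against (11/12, 1/12), each row's expected payoff is I: 7/6; II: 85/12; III: 1/12.
Taking the (1/2, 1/8, 3/8)-weighted average: (1/2)·(7/6) + (1/8)·(85/12) + (3/8)·(1/12) = 3/2.

3/2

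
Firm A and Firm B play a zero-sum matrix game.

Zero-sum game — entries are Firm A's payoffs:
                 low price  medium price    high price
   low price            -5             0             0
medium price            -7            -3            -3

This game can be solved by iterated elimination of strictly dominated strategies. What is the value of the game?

-5

Column medium price is strictly dominated by low price for Firm B (-5<0, -7<-3); eliminate medium price.
Row medium price is strictly dominated by row low price (-5>-7, 0>-3); eliminate medium price.
Column high price is strictly dominated by low price for Firm B (-5<0); eliminate high price.
Only (low price, low price) remains, with payoff -5.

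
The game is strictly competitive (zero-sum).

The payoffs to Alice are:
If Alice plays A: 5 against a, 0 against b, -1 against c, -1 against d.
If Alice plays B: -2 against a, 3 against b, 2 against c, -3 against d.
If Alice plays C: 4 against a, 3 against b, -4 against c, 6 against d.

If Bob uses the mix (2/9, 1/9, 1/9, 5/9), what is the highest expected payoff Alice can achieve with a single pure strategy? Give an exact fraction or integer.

37/9

A: (5)·(2/9) + (0)·(1/9) + (-1)·(1/9) + (-1)·(5/9) = 4/9.
B: (-2)·(2/9) + (3)·(1/9) + (2)·(1/9) + (-3)·(5/9) = -14/9.
C: (4)·(2/9) + (3)·(1/9) + (-4)·(1/9) + (6)·(5/9) = 37/9.
The best pure response is C with expected payoff 37/9.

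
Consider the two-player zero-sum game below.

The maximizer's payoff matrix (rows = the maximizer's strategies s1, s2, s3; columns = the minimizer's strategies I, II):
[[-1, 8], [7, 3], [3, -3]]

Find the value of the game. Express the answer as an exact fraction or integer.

59/13

Row s3 is strictly dominated by row s2, so the maximizer never plays it.
The remaining 2×2 game on (s1, s2) × (I, II) has no saddle point. Let the maximizer play s1 with probability p; indifference gives −p + 7(1−p) = 8p + 3(1−p), so p = 4/13.
Similarly the minimizer's optimal q on I is 5/13, and the value is -1·(5/13) + (8)·(8/13) = 59/13.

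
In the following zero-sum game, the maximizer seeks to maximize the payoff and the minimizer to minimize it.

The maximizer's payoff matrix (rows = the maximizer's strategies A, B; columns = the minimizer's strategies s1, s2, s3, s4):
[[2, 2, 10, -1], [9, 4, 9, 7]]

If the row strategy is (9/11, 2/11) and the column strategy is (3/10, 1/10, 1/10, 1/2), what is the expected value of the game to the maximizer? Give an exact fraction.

267/110

Against (3/10, 1/10, 1/10, 1/2), each row's expected payoff is A: 13/10; B: 15/2.
Taking the (9/11, 2/11)-weighted average: (9/11)·(13/10) + (2/11)·(15/2) = 267/110.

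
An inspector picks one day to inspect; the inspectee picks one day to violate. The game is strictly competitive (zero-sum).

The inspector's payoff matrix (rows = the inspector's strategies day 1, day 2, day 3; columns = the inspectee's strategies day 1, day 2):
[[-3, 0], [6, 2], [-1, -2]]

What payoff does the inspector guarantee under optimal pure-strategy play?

2

Row minima: -3, 2, -2 → the inspector's maximin is 2.
Column maxima: 6, 2 → the inspectee's minimax is 2.
They coincide at (day 2, day 2), so the value is 2.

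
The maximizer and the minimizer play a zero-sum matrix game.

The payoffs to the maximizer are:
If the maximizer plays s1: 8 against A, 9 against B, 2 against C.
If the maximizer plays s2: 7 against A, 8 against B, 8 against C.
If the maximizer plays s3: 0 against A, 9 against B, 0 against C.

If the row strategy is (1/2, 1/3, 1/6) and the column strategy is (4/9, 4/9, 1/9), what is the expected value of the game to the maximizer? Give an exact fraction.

191/27

Against (4/9, 4/9, 1/9), each row's expected payoff is s1: 70/9; s2: 68/9; s3: 4.
Taking the (1/2, 1/3, 1/6)-weighted average: (1/2)·(70/9) + (1/3)·(68/9) + (1/6)·(4) = 191/27.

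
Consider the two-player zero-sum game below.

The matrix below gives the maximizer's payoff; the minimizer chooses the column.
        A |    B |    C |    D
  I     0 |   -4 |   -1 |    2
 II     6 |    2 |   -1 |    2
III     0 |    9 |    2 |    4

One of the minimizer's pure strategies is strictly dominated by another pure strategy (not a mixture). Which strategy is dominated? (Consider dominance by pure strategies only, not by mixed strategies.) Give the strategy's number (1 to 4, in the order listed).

4

The minimizer prefers columns that give the maximizer less. Compare D with C: -1 < 2, -1 < 2, 2 < 4.
So C strictly dominates D for the minimizer; D is strictly dominated.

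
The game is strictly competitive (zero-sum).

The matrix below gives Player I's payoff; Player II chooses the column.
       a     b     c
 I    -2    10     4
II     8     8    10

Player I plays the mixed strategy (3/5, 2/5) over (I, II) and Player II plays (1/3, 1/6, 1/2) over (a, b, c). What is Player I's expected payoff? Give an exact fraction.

27/5

Against (1/3, 1/6, 1/2), each row's expected payoff is I: 3; II: 9.
Taking the (3/5, 2/5)-weighted average: (3/5)·(3) + (2/5)·(9) = 27/5.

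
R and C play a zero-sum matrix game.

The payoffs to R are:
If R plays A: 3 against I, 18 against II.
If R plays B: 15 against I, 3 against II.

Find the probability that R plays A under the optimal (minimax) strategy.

Row minima are 3 and 3, so R's maximin is 3; column maxima are 15 and 18, so C's minimax is 15. These differ, so the equilibrium is in mixed strategies.
Let R play A with probability p. C is indifferent when 3p + 15(1−p) = 18p + 3(1−p), giving p = 4/9.

4/9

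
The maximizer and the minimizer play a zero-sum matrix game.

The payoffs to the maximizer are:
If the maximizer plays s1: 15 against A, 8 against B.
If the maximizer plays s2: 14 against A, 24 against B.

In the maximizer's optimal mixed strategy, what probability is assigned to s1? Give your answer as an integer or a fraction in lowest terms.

Row minima are 8 and 14, so the maximizer's maximin is 14; column maxima are 15 and 24, so the minimizer's minimax is 15. These differ, so the equilibrium is in mixed strategies.
Let the maximizer play s1 with probability p. The minimizer is indifferent when 15p + 14(1−p) = 8p + 24(1−p), giving p = 10/17.

10/17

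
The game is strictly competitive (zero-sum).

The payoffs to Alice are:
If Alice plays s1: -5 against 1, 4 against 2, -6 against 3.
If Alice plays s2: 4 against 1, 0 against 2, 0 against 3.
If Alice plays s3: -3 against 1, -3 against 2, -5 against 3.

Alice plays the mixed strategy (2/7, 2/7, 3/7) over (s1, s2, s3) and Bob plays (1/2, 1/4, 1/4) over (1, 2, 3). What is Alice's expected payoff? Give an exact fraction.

Against (1/2, 1/4, 1/4), each row's expected payoff is s1: -3; s2: 2; s3: -7/2.
Taking the (2/7, 2/7, 3/7)-weighted average: (2/7)·(-3) + (2/7)·(2) + (3/7)·(-7/2) = -25/14.

-25/14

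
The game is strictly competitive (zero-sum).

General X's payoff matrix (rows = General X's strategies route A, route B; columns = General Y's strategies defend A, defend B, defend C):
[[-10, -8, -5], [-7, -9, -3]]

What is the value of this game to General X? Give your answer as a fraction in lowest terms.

Column defend C is strictly dominated by defend A for General Y (it gives General X more in every row).
The remaining 2×2 game on (route A, route B) × (defend A, defend B) has no saddle point. Let General X play route A with probability p; indifference gives −10p − 7(1−p) = −8p − 9(1−p), so p = 1/2.
Similarly General Y's optimal q on defend A is 1/4, and the value is -10·(1/4) + (-8)·(3/4) = -17/2.

-17/2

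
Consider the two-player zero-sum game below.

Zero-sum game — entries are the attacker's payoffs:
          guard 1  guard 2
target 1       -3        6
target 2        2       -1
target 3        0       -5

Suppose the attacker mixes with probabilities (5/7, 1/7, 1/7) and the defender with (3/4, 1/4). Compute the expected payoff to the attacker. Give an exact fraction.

-15/28

Against (3/4, 1/4), each row's expected payoff is target 1: -3/4; target 2: 5/4; target 3: -5/4.
Taking the (5/7, 1/7, 1/7)-weighted average: (5/7)·(-3/4) + (1/7)·(5/4) + (1/7)·(-5/4) = -15/28.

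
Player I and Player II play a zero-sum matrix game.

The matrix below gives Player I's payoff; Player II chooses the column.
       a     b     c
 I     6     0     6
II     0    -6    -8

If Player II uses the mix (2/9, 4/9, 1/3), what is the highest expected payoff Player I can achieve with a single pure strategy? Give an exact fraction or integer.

I: (6)·(2/9) + (0)·(4/9) + (6)·(1/3) = 10/3.
II: (0)·(2/9) + (-6)·(4/9) + (-8)·(1/3) = -16/3.
The best pure response is I with expected payoff 10/3.

10/3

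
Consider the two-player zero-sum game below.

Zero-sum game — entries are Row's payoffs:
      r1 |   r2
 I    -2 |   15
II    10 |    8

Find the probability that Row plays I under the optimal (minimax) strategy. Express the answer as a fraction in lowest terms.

2/19

Row minima are -2 and 8, so Row's maximin is 8; column maxima are 10 and 15, so Column's minimax is 10. These differ, so the equilibrium is in mixed strategies.
Let Row play I with probability p. Column is indifferent when −2p + 10(1−p) = 15p + 8(1−p), giving p = 2/19.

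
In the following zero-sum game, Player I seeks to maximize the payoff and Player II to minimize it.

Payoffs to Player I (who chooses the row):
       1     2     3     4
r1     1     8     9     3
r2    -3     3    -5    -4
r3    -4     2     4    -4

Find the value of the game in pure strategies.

1

Row minima: 1, -5, -4 → Player I's maximin is 1.
Column maxima: 1, 8, 9, 3 → Player II's minimax is 1.
They coincide at (r1, 1), so the value is 1.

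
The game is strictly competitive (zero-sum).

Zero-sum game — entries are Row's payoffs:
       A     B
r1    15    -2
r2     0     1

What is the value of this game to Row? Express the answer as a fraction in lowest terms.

Row minima are -2 and 0, so Row's maximin is 0; column maxima are 15 and 1, so Column's minimax is 1. These differ, so the equilibrium is in mixed strategies.
Let Row play r1 with probability p. Column is indifferent when 15p = −2p + (1−p), giving p = 1/18.
Let Column play A with probability q. Row is indifferent when 15q − 2(1−q) = (1−q), giving q = 1/6.
The value is 15·(1/6) + (-2)·(5/6) = 5/6.

5/6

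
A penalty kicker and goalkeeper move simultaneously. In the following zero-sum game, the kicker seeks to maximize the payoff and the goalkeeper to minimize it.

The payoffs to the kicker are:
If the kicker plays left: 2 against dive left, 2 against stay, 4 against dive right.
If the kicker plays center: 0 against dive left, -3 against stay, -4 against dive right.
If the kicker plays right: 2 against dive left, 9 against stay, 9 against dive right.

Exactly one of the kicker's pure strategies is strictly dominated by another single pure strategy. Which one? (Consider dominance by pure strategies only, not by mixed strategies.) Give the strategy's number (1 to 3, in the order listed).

2

Compare center with left: 2 > 0, 2 > -3, 4 > -4.
So left strictly dominates center for the kicker; center is strictly dominated.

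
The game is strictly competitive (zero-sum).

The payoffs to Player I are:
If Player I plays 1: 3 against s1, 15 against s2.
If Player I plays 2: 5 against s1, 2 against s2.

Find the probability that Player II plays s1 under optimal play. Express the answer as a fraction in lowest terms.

13/15

Row minima are 3 and 2, so Player I's maximin is 3; column maxima are 5 and 15, so Player II's minimax is 5. These differ, so the equilibrium is in mixed strategies.
Let Player II play s1 with probability q. Player I is indifferent when 3q + 15(1−q) = 5q + 2(1−q), giving q = 13/15.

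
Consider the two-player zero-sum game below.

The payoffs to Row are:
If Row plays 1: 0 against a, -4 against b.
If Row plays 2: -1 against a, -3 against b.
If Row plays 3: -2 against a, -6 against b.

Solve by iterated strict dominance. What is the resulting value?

Column a is strictly dominated by b for Column (-4<0, -3<-1, -6<-2); eliminate a.
Row 3 is strictly dominated by row 1 (-4>-6); eliminate 3.
Row 1 is strictly dominated by row 2 (-3>-4); eliminate 1.
Only (2, b) remains, with payoff -3.

-3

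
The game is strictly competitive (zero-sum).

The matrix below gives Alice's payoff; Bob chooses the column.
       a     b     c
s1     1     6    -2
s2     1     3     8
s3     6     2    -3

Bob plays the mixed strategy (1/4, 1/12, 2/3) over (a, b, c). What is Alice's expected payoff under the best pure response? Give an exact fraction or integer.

s1: (1)·(1/4) + (6)·(1/12) + (-2)·(2/3) = -7/12.
s2: (1)·(1/4) + (3)·(1/12) + (8)·(2/3) = 35/6.
s3: (6)·(1/4) + (2)·(1/12) + (-3)·(2/3) = -1/3.
The best pure response is s2 with expected payoff 35/6.

35/6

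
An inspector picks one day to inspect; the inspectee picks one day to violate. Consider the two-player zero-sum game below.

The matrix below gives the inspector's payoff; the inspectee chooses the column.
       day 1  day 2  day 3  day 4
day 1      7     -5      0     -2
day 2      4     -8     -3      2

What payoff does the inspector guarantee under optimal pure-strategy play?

Row minima: -5, -8 → the inspector's maximin is -5.
Column maxima: 7, -5, 0, 2 → the inspectee's minimax is -5.
They coincide at (day 1, day 2), so the value is -5.

-5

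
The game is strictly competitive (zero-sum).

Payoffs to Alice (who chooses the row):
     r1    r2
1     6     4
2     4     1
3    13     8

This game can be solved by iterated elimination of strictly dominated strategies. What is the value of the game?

Column r1 is strictly dominated by r2 for Bob (4<6, 1<4, 8<13); eliminate r1.
Row 2 is strictly dominated by row 1 (4>1); eliminate 2.
Row 1 is strictly dominated by row 3 (8>4); eliminate 1.
Only (3, r2) remains, with payoff 8.

8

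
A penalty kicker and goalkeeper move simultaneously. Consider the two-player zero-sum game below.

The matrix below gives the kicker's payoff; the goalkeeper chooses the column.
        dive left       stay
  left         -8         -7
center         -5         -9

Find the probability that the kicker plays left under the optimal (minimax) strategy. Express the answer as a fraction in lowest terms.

4/5

Row minima are -8 and -9, so the kicker's maximin is -8; column maxima are -5 and -7, so the goalkeeper's minimax is -7. These differ, so the equilibrium is in mixed strategies.
Let the kicker play left with probability p. The goalkeeper is indifferent when −8p − 5(1−p) = −7p − 9(1−p), giving p = 4/5.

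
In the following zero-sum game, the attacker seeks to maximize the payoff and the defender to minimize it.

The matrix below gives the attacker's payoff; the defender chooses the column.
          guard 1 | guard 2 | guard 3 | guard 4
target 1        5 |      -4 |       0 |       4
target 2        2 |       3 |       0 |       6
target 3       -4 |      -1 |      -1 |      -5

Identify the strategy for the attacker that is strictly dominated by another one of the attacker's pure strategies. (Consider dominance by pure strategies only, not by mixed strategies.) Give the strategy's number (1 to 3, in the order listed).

Compare target 3 with target 2: 2 > -4, 3 > -1, 0 > -1, 6 > -5.
So target 2 strictly dominates target 3 for the attacker; target 3 is strictly dominated.

3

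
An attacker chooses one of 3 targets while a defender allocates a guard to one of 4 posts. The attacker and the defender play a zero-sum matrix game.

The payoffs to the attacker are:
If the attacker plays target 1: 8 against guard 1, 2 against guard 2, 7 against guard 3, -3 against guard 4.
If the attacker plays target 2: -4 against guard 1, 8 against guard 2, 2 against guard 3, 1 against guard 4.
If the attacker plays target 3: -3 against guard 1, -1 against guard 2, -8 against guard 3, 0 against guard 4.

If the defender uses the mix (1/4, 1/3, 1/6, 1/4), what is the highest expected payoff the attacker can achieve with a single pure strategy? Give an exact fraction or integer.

target 1: (8)·(1/4) + (2)·(1/3) + (7)·(1/6) + (-3)·(1/4) = 37/12.
target 2: (-4)·(1/4) + (8)·(1/3) + (2)·(1/6) + (1)·(1/4) = 9/4.
target 3: (-3)·(1/4) + (-1)·(1/3) + (-8)·(1/6) + (0)·(1/4) = -29/12.
The best pure response is target 1 with expected payoff 37/12.

37/12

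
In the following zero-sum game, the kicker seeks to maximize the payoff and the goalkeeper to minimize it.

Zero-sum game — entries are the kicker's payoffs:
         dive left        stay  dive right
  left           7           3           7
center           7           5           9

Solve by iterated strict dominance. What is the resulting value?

Column dive right is strictly dominated by stay for the goalkeeper (3<7, 5<9); eliminate dive right.
Column dive left is strictly dominated by stay for the goalkeeper (3<7, 5<7); eliminate dive left.
Row left is strictly dominated by row center (5>3); eliminate left.
Only (center, stay) remains, with payoff 5.

5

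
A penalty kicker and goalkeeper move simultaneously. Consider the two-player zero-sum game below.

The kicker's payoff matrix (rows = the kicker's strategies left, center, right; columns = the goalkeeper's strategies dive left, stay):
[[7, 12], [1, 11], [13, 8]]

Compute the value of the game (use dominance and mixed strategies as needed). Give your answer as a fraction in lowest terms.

Row center is strictly dominated by row left, so the kicker never plays it.
The remaining 2×2 game on (left, right) × (dive left, stay) has no saddle point. Let the kicker play left with probability p; indifference gives 7p + 13(1−p) = 12p + 8(1−p), so p = 1/2.
Similarly the goalkeeper's optimal q on dive left is 2/5, and the value is 7·(2/5) + (12)·(3/5) = 10.

10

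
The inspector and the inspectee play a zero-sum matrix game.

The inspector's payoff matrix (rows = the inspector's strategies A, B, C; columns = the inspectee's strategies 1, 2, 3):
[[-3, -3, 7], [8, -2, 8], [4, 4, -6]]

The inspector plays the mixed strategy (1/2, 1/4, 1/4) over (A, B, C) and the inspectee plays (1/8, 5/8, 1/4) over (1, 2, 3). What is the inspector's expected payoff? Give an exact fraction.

Against (1/8, 5/8, 1/4), each row's expected payoff is A: -1/2; B: 7/4; C: 3/2.
Taking the (1/2, 1/4, 1/4)-weighted average: (1/2)·(-1/2) + (1/4)·(7/4) + (1/4)·(3/2) = 9/16.

9/16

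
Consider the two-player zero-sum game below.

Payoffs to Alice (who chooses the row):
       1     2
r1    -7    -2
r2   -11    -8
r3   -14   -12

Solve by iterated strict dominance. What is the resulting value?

Column 2 is strictly dominated by 1 for Bob (-7<-2, -11<-8, -14<-12); eliminate 2.
Row r3 is strictly dominated by row r1 (-7>-14); eliminate r3.
Row r2 is strictly dominated by row r1 (-7>-11); eliminate r2.
Only (r1, 1) remains, with payoff -7.

-7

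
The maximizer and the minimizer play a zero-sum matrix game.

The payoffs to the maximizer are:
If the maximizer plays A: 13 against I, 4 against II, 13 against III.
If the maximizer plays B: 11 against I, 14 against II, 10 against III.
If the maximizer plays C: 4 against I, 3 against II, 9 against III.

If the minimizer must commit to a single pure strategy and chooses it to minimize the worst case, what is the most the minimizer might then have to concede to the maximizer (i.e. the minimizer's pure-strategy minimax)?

13

The worst case (largest entry) in each column is I: 13, II: 14, III: 13.
The best (smallest) of these is 13.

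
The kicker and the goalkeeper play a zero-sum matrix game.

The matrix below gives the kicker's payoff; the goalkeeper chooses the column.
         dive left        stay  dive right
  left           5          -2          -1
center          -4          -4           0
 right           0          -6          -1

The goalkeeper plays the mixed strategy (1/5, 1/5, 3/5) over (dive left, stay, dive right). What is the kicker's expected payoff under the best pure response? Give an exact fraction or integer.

left: (5)·(1/5) + (-2)·(1/5) + (-1)·(3/5) = 0.
center: (-4)·(1/5) + (-4)·(1/5) + (0)·(3/5) = -8/5.
right: (0)·(1/5) + (-6)·(1/5) + (-1)·(3/5) = -9/5.
The best pure response is left with expected payoff 0.

0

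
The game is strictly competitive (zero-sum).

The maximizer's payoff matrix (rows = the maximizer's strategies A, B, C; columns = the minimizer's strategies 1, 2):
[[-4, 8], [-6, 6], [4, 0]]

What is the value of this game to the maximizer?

2

Row B is strictly dominated by row A, so the maximizer never plays it.
The remaining 2×2 game on (A, C) × (1, 2) has no saddle point. Let the maximizer play A with probability p; indifference gives −4p + 4(1−p) = 8p, so p = 1/4.
Similarly the minimizer's optimal q on 1 is 1/2, and the value is -4·(1/2) + (8)·(1/2) = 2.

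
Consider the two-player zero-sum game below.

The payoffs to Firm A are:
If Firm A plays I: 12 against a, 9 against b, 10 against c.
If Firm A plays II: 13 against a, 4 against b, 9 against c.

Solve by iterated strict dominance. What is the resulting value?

Column a is strictly dominated by b for Firm B (9<12, 4<13); eliminate a.
Row II is strictly dominated by row I (9>4, 10>9); eliminate II.
Column c is strictly dominated by b for Firm B (9<10); eliminate c.
Only (I, b) remains, with payoff 9.

9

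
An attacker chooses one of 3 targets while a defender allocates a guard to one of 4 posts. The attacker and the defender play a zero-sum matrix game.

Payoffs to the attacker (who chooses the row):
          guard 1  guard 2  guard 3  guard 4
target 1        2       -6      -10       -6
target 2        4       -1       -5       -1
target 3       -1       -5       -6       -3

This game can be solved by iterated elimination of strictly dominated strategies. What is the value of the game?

-5

Column guard 4 is strictly dominated by guard 3 for the defender (-10<-6, -5<-1, -6<-3); eliminate guard 4.
Row target 3 is strictly dominated by row target 2 (4>-1, -1>-5, -5>-6); eliminate target 3.
Row target 1 is strictly dominated by row target 2 (4>2, -1>-6, -5>-10); eliminate target 1.
Column guard 1 is strictly dominated by guard 2 for the defender (-1<4); eliminate guard 1.
Column guard 2 is strictly dominated by guard 3 for the defender (-5<-1); eliminate guard 2.
Only (target 2, guard 3) remains, with payoff -5.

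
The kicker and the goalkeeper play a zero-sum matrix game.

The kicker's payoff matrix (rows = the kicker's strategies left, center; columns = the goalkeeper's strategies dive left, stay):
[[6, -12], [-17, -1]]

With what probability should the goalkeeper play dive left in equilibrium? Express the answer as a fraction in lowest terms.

11/34

Row minima are -12 and -17, so the kicker's maximin is -12; column maxima are 6 and -1, so the goalkeeper's minimax is -1. These differ, so the equilibrium is in mixed strategies.
Let the goalkeeper play dive left with probability q. The kicker is indifferent when 6q − 12(1−q) = −17q − (1−q), giving q = 11/34.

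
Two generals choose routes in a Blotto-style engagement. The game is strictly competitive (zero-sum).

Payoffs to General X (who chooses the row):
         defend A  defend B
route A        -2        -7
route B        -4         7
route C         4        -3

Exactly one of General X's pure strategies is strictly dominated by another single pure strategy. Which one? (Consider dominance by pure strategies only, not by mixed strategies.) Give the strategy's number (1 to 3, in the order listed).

1

Compare route A with route C: 4 > -2, -3 > -7.
So route C strictly dominates route A for General X; route A is strictly dominated.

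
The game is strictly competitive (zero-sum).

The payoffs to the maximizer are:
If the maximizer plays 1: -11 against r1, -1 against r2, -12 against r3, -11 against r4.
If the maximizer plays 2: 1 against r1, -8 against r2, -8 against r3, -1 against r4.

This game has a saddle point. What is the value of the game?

-8

Row minima: -12, -8 → the maximizer's maximin is -8.
Column maxima: 1, -1, -8, -1 → the minimizer's minimax is -8.
They coincide at (2, r3), so the value is -8.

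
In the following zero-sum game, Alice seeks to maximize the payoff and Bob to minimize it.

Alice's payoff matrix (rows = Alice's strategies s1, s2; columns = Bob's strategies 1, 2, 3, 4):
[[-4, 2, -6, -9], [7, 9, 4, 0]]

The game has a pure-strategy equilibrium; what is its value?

Row minima: -9, 0 → Alice's maximin is 0.
Column maxima: 7, 9, 4, 0 → Bob's minimax is 0.
They coincide at (s2, 4), so the value is 0.

0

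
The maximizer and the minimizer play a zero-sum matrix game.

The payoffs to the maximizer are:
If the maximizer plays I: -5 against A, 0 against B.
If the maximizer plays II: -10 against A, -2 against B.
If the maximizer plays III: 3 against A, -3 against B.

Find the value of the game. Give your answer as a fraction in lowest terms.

Row II is strictly dominated by row I, so the maximizer never plays it.
The remaining 2×2 game on (I, III) × (A, B) has no saddle point. Let the maximizer play I with probability p; indifference gives −5p + 3(1−p) = −3(1−p), so p = 6/11.
Similarly the minimizer's optimal q on A is 3/11, and the value is -5·(3/11) + (0)·(8/11) = -15/11.

-15/11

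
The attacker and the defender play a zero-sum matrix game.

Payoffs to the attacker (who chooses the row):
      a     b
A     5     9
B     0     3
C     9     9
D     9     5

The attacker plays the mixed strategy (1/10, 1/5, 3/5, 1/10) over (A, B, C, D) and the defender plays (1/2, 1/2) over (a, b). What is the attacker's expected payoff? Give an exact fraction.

Against (1/2, 1/2), each row's expected payoff is A: 7; B: 3/2; C: 9; D: 7.
Taking the (1/10, 1/5, 3/5, 1/10)-weighted average: (1/10)·(7) + (1/5)·(3/2) + (3/5)·(9) + (1/10)·(7) = 71/10.

71/10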